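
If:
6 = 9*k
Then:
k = 2/3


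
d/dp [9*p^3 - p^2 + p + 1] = 27*p^2 - 2*p + 1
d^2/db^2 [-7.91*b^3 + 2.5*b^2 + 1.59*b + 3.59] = 5.0 - 47.46*b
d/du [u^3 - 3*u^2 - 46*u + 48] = 3*u^2 - 6*u - 46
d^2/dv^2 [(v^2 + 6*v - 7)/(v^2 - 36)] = 6*(2*v^3 + 29*v^2 + 216*v + 348)/(v^6 - 108*v^4 + 3888*v^2 - 46656)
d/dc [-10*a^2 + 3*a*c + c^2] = 3*a + 2*c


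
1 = 1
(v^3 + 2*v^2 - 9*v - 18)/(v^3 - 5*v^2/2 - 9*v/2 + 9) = 2*(v + 3)/(2*v - 3)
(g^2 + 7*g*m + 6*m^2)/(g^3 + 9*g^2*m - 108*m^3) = (g + m)/(g^2 + 3*g*m - 18*m^2)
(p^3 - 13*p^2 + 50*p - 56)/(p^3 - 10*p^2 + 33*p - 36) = (p^2 - 9*p + 14)/(p^2 - 6*p + 9)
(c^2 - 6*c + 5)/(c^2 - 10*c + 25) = (c - 1)/(c - 5)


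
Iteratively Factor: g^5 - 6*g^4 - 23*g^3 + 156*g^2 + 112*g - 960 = (g - 4)*(g^4 - 2*g^3 - 31*g^2 + 32*g + 240) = (g - 4)*(g + 4)*(g^3 - 6*g^2 - 7*g + 60) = (g - 4)*(g + 3)*(g + 4)*(g^2 - 9*g + 20) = (g - 4)^2*(g + 3)*(g + 4)*(g - 5)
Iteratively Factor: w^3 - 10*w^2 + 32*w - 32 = (w - 4)*(w^2 - 6*w + 8) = (w - 4)*(w - 2)*(w - 4)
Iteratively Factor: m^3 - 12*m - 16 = (m - 4)*(m^2 + 4*m + 4) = (m - 4)*(m + 2)*(m + 2)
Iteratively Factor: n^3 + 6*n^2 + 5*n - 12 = (n + 4)*(n^2 + 2*n - 3) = (n - 1)*(n + 4)*(n + 3)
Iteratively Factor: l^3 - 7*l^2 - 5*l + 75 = (l + 3)*(l^2 - 10*l + 25) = (l - 5)*(l + 3)*(l - 5)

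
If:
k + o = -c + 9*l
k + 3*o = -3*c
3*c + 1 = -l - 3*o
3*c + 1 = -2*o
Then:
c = -7/25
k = 27/25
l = 2/25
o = -2/25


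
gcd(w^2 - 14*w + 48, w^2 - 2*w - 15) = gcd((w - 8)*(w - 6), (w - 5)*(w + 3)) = 1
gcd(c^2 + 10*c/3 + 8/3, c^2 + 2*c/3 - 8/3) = c + 2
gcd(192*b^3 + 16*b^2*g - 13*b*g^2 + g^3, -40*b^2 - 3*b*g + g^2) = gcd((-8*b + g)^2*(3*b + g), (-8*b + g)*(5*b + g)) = 8*b - g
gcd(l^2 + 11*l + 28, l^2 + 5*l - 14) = l + 7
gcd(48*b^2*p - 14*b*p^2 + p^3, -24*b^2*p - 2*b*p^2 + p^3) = -6*b*p + p^2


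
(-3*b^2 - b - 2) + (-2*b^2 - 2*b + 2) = -5*b^2 - 3*b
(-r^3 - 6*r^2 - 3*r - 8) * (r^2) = -r^5 - 6*r^4 - 3*r^3 - 8*r^2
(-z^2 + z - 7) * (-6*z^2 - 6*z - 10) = 6*z^4 + 46*z^2 + 32*z + 70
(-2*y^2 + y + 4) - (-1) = -2*y^2 + y + 5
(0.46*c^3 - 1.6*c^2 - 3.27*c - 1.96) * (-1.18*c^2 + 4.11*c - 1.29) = -0.5428*c^5 + 3.7786*c^4 - 3.3108*c^3 - 9.0629*c^2 - 3.8373*c + 2.5284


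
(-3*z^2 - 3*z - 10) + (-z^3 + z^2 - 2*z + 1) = -z^3 - 2*z^2 - 5*z - 9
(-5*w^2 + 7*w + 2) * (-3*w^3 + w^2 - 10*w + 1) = 15*w^5 - 26*w^4 + 51*w^3 - 73*w^2 - 13*w + 2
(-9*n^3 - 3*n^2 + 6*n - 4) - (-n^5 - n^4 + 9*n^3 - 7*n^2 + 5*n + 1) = n^5 + n^4 - 18*n^3 + 4*n^2 + n - 5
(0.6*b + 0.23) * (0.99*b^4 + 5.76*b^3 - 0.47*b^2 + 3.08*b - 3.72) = 0.594*b^5 + 3.6837*b^4 + 1.0428*b^3 + 1.7399*b^2 - 1.5236*b - 0.8556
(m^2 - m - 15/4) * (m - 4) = m^3 - 5*m^2 + m/4 + 15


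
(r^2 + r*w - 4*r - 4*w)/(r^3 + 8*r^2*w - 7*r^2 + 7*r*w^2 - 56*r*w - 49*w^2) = (r - 4)/(r^2 + 7*r*w - 7*r - 49*w)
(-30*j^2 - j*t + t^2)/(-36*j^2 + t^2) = (5*j + t)/(6*j + t)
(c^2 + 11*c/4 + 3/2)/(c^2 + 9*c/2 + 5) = (4*c + 3)/(2*(2*c + 5))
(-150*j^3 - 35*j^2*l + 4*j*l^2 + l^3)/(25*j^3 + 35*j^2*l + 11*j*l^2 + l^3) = (-6*j + l)/(j + l)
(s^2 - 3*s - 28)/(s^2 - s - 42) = (s + 4)/(s + 6)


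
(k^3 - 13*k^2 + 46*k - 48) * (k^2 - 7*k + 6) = k^5 - 20*k^4 + 143*k^3 - 448*k^2 + 612*k - 288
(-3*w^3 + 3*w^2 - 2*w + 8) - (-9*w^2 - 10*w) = -3*w^3 + 12*w^2 + 8*w + 8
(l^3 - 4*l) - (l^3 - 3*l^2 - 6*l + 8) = 3*l^2 + 2*l - 8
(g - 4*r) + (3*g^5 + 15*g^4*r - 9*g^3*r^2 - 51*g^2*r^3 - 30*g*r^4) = 3*g^5 + 15*g^4*r - 9*g^3*r^2 - 51*g^2*r^3 - 30*g*r^4 + g - 4*r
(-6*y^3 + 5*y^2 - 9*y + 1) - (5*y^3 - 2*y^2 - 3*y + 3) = -11*y^3 + 7*y^2 - 6*y - 2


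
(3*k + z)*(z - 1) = 3*k*z - 3*k + z^2 - z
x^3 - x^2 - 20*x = x*(x - 5)*(x + 4)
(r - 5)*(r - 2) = r^2 - 7*r + 10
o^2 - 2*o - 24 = (o - 6)*(o + 4)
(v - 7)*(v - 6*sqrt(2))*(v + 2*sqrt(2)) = v^3 - 7*v^2 - 4*sqrt(2)*v^2 - 24*v + 28*sqrt(2)*v + 168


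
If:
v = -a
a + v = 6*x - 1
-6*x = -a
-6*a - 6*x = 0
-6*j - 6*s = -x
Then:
No Solution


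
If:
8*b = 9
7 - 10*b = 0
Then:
No Solution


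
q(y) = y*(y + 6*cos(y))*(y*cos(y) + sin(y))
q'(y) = y*(1 - 6*sin(y))*(y*cos(y) + sin(y)) + y*(y + 6*cos(y))*(-y*sin(y) + 2*cos(y)) + (y + 6*cos(y))*(y*cos(y) + sin(y)) = -y^3*sin(y) - 6*y^2*sin(2*y) + 4*y^2*cos(y) + 2*y*sin(y) + 12*y*cos(2*y) + 6*y + 3*sin(2*y)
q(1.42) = 3.96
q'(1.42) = -9.26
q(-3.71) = 119.20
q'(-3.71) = 8.32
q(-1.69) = -3.22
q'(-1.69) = 3.43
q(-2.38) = 16.52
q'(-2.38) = -69.01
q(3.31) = 29.58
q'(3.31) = -1.62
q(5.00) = 15.39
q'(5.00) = 198.27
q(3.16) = 28.51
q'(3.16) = 15.29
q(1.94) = -0.10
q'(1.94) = -1.02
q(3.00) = 24.95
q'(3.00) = 28.21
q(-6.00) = -7.86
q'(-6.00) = -15.78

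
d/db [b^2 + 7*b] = 2*b + 7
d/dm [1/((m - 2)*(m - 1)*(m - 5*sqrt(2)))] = (-(m - 2)*(m - 1) - (m - 2)*(m - 5*sqrt(2)) - (m - 1)*(m - 5*sqrt(2)))/((m - 2)^2*(m - 1)^2*(m - 5*sqrt(2))^2)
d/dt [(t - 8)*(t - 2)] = 2*t - 10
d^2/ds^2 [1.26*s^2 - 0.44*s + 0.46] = 2.52000000000000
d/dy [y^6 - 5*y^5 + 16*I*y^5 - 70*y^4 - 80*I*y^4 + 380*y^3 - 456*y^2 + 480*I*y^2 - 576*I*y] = 6*y^5 + y^4*(-25 + 80*I) + y^3*(-280 - 320*I) + 1140*y^2 + y*(-912 + 960*I) - 576*I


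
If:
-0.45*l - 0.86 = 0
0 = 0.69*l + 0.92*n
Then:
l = -1.91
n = 1.43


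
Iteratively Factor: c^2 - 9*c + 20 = (c - 4)*(c - 5)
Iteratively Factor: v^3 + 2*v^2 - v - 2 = (v + 1)*(v^2 + v - 2) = (v + 1)*(v + 2)*(v - 1)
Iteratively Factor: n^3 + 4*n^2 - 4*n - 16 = (n - 2)*(n^2 + 6*n + 8) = (n - 2)*(n + 2)*(n + 4)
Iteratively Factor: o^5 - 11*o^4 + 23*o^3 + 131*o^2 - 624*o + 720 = (o - 4)*(o^4 - 7*o^3 - 5*o^2 + 111*o - 180) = (o - 4)*(o - 3)*(o^3 - 4*o^2 - 17*o + 60) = (o - 5)*(o - 4)*(o - 3)*(o^2 + o - 12) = (o - 5)*(o - 4)*(o - 3)*(o + 4)*(o - 3)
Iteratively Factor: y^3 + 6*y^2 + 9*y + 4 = (y + 1)*(y^2 + 5*y + 4) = (y + 1)*(y + 4)*(y + 1)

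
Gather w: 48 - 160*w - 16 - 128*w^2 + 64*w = -128*w^2 - 96*w + 32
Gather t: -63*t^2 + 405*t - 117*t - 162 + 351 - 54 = -63*t^2 + 288*t + 135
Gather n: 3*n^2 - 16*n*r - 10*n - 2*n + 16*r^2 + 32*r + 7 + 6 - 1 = 3*n^2 + n*(-16*r - 12) + 16*r^2 + 32*r + 12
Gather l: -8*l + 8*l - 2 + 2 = 0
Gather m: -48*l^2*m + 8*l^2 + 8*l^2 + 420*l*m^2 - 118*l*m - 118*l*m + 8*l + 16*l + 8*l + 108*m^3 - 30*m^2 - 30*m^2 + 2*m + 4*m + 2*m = 16*l^2 + 32*l + 108*m^3 + m^2*(420*l - 60) + m*(-48*l^2 - 236*l + 8)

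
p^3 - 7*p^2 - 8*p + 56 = (p - 7)*(p - 2*sqrt(2))*(p + 2*sqrt(2))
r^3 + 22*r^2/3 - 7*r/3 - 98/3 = (r - 2)*(r + 7/3)*(r + 7)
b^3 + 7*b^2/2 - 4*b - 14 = (b - 2)*(b + 2)*(b + 7/2)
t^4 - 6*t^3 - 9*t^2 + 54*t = t*(t - 6)*(t - 3)*(t + 3)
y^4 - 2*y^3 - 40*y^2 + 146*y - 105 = (y - 5)*(y - 3)*(y - 1)*(y + 7)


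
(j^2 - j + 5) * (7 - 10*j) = -10*j^3 + 17*j^2 - 57*j + 35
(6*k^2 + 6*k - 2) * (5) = 30*k^2 + 30*k - 10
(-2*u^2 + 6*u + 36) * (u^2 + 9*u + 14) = -2*u^4 - 12*u^3 + 62*u^2 + 408*u + 504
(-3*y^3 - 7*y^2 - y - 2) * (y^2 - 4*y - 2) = -3*y^5 + 5*y^4 + 33*y^3 + 16*y^2 + 10*y + 4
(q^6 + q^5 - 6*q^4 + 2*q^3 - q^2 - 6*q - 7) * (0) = 0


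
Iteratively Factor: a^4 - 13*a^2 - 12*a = (a + 1)*(a^3 - a^2 - 12*a) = (a + 1)*(a + 3)*(a^2 - 4*a) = a*(a + 1)*(a + 3)*(a - 4)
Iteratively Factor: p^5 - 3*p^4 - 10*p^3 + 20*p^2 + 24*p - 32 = (p - 2)*(p^4 - p^3 - 12*p^2 - 4*p + 16) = (p - 2)*(p + 2)*(p^3 - 3*p^2 - 6*p + 8) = (p - 2)*(p - 1)*(p + 2)*(p^2 - 2*p - 8) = (p - 2)*(p - 1)*(p + 2)^2*(p - 4)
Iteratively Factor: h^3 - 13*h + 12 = (h - 1)*(h^2 + h - 12) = (h - 3)*(h - 1)*(h + 4)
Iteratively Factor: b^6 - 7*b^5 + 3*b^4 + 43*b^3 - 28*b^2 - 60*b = (b)*(b^5 - 7*b^4 + 3*b^3 + 43*b^2 - 28*b - 60) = b*(b - 3)*(b^4 - 4*b^3 - 9*b^2 + 16*b + 20) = b*(b - 3)*(b + 1)*(b^3 - 5*b^2 - 4*b + 20) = b*(b - 3)*(b - 2)*(b + 1)*(b^2 - 3*b - 10) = b*(b - 3)*(b - 2)*(b + 1)*(b + 2)*(b - 5)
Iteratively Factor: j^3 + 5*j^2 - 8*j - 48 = (j + 4)*(j^2 + j - 12) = (j + 4)^2*(j - 3)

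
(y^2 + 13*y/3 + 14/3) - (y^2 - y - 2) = 16*y/3 + 20/3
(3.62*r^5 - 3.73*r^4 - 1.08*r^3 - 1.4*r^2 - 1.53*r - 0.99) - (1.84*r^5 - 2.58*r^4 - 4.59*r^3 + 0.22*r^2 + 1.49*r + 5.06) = 1.78*r^5 - 1.15*r^4 + 3.51*r^3 - 1.62*r^2 - 3.02*r - 6.05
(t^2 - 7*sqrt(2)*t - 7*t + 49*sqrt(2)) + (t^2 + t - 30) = 2*t^2 - 7*sqrt(2)*t - 6*t - 30 + 49*sqrt(2)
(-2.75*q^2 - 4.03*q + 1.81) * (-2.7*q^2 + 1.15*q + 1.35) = 7.425*q^4 + 7.7185*q^3 - 13.234*q^2 - 3.359*q + 2.4435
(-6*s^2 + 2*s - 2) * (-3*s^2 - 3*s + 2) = 18*s^4 + 12*s^3 - 12*s^2 + 10*s - 4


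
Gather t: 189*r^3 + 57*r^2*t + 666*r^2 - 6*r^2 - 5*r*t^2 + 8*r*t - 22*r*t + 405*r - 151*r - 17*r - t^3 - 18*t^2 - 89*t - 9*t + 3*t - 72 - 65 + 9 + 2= 189*r^3 + 660*r^2 + 237*r - t^3 + t^2*(-5*r - 18) + t*(57*r^2 - 14*r - 95) - 126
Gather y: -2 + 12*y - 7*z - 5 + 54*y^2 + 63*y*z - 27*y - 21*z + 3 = 54*y^2 + y*(63*z - 15) - 28*z - 4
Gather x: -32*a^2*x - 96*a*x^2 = -32*a^2*x - 96*a*x^2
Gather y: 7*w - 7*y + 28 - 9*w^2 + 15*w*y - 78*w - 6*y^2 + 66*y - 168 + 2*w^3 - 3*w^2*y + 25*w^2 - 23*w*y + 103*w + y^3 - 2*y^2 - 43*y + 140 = 2*w^3 + 16*w^2 + 32*w + y^3 - 8*y^2 + y*(-3*w^2 - 8*w + 16)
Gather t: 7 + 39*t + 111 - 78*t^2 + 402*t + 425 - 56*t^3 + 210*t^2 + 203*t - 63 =-56*t^3 + 132*t^2 + 644*t + 480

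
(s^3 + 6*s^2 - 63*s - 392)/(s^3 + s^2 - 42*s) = (s^2 - s - 56)/(s*(s - 6))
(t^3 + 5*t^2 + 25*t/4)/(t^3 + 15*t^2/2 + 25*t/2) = (t + 5/2)/(t + 5)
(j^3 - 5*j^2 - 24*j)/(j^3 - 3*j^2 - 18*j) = (j - 8)/(j - 6)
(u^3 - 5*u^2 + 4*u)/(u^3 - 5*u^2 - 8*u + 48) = u*(u - 1)/(u^2 - u - 12)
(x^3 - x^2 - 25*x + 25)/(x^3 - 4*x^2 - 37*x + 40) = (x - 5)/(x - 8)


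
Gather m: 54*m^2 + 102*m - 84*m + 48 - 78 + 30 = 54*m^2 + 18*m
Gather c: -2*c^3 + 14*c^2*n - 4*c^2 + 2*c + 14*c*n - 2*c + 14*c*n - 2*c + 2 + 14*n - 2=-2*c^3 + c^2*(14*n - 4) + c*(28*n - 2) + 14*n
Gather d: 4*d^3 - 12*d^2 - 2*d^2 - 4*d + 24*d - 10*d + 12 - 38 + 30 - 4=4*d^3 - 14*d^2 + 10*d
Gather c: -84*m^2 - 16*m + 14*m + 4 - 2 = -84*m^2 - 2*m + 2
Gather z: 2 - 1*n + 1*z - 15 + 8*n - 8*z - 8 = 7*n - 7*z - 21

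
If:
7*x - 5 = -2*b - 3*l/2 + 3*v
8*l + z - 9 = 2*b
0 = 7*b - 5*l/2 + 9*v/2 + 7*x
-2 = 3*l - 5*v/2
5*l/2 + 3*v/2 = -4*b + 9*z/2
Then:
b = -6398/2265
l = 283/453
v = 234/151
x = 65057/31710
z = -3731/2265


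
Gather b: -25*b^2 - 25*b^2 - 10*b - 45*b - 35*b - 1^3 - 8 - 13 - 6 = -50*b^2 - 90*b - 28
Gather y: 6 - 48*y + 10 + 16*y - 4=12 - 32*y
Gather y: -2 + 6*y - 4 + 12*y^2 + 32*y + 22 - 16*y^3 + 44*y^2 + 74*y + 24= -16*y^3 + 56*y^2 + 112*y + 40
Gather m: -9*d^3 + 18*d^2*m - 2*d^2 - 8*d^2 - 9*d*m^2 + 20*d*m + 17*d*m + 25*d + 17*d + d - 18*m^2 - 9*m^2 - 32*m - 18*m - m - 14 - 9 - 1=-9*d^3 - 10*d^2 + 43*d + m^2*(-9*d - 27) + m*(18*d^2 + 37*d - 51) - 24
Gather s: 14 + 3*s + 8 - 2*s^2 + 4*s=-2*s^2 + 7*s + 22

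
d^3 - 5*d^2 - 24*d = d*(d - 8)*(d + 3)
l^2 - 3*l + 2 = (l - 2)*(l - 1)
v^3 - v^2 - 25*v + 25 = (v - 5)*(v - 1)*(v + 5)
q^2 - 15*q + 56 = (q - 8)*(q - 7)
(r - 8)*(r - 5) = r^2 - 13*r + 40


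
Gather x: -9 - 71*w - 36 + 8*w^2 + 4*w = 8*w^2 - 67*w - 45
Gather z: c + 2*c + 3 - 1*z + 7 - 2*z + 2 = 3*c - 3*z + 12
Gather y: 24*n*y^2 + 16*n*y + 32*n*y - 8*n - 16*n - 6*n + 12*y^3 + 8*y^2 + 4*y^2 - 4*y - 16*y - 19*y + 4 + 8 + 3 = -30*n + 12*y^3 + y^2*(24*n + 12) + y*(48*n - 39) + 15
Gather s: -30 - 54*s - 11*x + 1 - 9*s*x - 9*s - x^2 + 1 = s*(-9*x - 63) - x^2 - 11*x - 28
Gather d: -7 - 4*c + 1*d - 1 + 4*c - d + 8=0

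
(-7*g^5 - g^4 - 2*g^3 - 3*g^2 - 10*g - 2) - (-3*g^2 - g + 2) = -7*g^5 - g^4 - 2*g^3 - 9*g - 4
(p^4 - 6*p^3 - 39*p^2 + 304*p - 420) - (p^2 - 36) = p^4 - 6*p^3 - 40*p^2 + 304*p - 384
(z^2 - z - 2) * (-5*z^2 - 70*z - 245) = -5*z^4 - 65*z^3 - 165*z^2 + 385*z + 490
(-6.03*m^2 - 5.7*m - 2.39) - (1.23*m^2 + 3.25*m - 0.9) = -7.26*m^2 - 8.95*m - 1.49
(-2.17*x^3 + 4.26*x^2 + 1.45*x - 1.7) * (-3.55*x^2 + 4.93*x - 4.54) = 7.7035*x^5 - 25.8211*x^4 + 25.7061*x^3 - 6.1569*x^2 - 14.964*x + 7.718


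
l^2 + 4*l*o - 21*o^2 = (l - 3*o)*(l + 7*o)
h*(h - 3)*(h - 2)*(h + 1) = h^4 - 4*h^3 + h^2 + 6*h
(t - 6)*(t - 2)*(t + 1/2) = t^3 - 15*t^2/2 + 8*t + 6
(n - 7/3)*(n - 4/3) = n^2 - 11*n/3 + 28/9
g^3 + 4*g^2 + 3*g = g*(g + 1)*(g + 3)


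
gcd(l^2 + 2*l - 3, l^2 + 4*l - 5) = l - 1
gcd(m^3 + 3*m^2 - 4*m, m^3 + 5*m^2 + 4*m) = m^2 + 4*m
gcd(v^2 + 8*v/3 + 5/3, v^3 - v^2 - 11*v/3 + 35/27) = v + 5/3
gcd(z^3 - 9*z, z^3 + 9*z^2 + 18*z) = z^2 + 3*z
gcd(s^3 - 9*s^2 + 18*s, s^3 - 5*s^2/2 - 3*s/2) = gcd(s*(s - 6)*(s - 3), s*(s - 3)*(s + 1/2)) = s^2 - 3*s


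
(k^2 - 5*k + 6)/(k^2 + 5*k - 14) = (k - 3)/(k + 7)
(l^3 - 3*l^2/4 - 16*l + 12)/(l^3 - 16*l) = (l - 3/4)/l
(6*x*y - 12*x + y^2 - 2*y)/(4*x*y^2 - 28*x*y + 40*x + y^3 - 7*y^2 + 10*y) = (6*x + y)/(4*x*y - 20*x + y^2 - 5*y)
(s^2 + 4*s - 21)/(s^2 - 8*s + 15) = (s + 7)/(s - 5)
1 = 1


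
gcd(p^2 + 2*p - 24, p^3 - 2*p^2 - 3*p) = 1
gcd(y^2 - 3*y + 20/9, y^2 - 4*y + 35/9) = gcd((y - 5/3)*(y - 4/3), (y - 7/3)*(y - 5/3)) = y - 5/3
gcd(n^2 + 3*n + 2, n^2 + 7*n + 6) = n + 1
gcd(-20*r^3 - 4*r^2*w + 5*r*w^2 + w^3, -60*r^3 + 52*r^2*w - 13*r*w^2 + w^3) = 2*r - w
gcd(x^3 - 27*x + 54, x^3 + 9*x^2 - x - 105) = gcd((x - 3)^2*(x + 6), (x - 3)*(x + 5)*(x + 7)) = x - 3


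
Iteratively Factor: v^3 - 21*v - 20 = (v + 1)*(v^2 - v - 20) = (v - 5)*(v + 1)*(v + 4)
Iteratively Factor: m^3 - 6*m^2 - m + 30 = (m - 3)*(m^2 - 3*m - 10) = (m - 3)*(m + 2)*(m - 5)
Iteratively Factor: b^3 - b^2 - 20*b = (b)*(b^2 - b - 20) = b*(b - 5)*(b + 4)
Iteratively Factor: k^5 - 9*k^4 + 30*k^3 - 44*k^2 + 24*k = (k)*(k^4 - 9*k^3 + 30*k^2 - 44*k + 24) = k*(k - 3)*(k^3 - 6*k^2 + 12*k - 8) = k*(k - 3)*(k - 2)*(k^2 - 4*k + 4) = k*(k - 3)*(k - 2)^2*(k - 2)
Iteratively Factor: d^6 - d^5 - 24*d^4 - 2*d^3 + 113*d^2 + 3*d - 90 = (d - 2)*(d^5 + d^4 - 22*d^3 - 46*d^2 + 21*d + 45) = (d - 2)*(d - 1)*(d^4 + 2*d^3 - 20*d^2 - 66*d - 45) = (d - 5)*(d - 2)*(d - 1)*(d^3 + 7*d^2 + 15*d + 9) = (d - 5)*(d - 2)*(d - 1)*(d + 3)*(d^2 + 4*d + 3) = (d - 5)*(d - 2)*(d - 1)*(d + 1)*(d + 3)*(d + 3)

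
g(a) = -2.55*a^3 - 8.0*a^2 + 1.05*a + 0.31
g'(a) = -7.65*a^2 - 16.0*a + 1.05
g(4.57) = -405.35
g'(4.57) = -231.84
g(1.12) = -12.13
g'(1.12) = -26.47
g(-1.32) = -9.15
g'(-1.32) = 8.84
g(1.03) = -9.88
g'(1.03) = -23.55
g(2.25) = -66.87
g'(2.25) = -73.68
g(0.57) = -2.16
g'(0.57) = -10.56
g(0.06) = 0.34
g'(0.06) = 0.06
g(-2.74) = -10.17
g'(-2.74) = -12.54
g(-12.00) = 3242.11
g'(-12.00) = -908.55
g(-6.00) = 256.81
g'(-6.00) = -178.35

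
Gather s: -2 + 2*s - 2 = 2*s - 4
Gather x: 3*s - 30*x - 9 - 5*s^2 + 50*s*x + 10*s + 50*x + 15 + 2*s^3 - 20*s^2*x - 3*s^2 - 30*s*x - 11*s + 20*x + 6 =2*s^3 - 8*s^2 + 2*s + x*(-20*s^2 + 20*s + 40) + 12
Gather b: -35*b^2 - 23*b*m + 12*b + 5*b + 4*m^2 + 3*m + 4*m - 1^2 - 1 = -35*b^2 + b*(17 - 23*m) + 4*m^2 + 7*m - 2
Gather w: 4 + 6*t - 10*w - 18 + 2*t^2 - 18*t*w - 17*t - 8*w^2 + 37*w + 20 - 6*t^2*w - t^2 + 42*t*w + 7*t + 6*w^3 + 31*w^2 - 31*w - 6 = t^2 - 4*t + 6*w^3 + 23*w^2 + w*(-6*t^2 + 24*t - 4)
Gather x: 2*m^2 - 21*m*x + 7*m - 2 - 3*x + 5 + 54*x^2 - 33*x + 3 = 2*m^2 + 7*m + 54*x^2 + x*(-21*m - 36) + 6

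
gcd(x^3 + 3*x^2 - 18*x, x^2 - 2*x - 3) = x - 3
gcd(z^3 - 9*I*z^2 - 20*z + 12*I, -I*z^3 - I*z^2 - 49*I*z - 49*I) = 1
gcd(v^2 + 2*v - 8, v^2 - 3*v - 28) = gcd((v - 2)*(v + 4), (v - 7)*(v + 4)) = v + 4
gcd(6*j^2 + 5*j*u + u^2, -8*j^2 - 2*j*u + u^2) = 2*j + u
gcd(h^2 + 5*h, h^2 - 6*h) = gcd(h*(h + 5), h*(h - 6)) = h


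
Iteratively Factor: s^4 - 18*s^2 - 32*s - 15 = (s + 1)*(s^3 - s^2 - 17*s - 15) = (s - 5)*(s + 1)*(s^2 + 4*s + 3) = (s - 5)*(s + 1)*(s + 3)*(s + 1)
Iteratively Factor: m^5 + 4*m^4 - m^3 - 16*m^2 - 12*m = (m + 2)*(m^4 + 2*m^3 - 5*m^2 - 6*m) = (m + 2)*(m + 3)*(m^3 - m^2 - 2*m) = m*(m + 2)*(m + 3)*(m^2 - m - 2) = m*(m - 2)*(m + 2)*(m + 3)*(m + 1)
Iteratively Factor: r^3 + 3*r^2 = (r)*(r^2 + 3*r) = r*(r + 3)*(r)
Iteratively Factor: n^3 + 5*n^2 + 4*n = (n + 1)*(n^2 + 4*n) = n*(n + 1)*(n + 4)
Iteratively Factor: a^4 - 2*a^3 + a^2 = (a)*(a^3 - 2*a^2 + a) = a^2*(a^2 - 2*a + 1) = a^2*(a - 1)*(a - 1)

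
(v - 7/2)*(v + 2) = v^2 - 3*v/2 - 7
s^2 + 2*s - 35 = (s - 5)*(s + 7)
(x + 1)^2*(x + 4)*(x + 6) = x^4 + 12*x^3 + 45*x^2 + 58*x + 24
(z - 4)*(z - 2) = z^2 - 6*z + 8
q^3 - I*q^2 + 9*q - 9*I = (q - 3*I)*(q - I)*(q + 3*I)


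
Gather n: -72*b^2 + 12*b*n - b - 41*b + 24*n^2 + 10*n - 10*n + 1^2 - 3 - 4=-72*b^2 + 12*b*n - 42*b + 24*n^2 - 6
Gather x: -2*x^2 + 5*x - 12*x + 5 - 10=-2*x^2 - 7*x - 5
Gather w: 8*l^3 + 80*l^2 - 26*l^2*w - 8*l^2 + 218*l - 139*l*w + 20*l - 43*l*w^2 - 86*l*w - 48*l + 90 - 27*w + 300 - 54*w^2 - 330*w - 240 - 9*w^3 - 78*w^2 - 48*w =8*l^3 + 72*l^2 + 190*l - 9*w^3 + w^2*(-43*l - 132) + w*(-26*l^2 - 225*l - 405) + 150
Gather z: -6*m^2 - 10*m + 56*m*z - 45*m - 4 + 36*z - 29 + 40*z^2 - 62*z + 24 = -6*m^2 - 55*m + 40*z^2 + z*(56*m - 26) - 9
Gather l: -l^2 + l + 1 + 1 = -l^2 + l + 2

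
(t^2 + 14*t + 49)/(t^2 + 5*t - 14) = (t + 7)/(t - 2)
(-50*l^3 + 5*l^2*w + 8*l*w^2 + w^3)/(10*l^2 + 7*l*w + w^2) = (-10*l^2 + 3*l*w + w^2)/(2*l + w)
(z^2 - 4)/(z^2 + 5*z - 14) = (z + 2)/(z + 7)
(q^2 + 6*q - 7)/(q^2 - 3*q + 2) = (q + 7)/(q - 2)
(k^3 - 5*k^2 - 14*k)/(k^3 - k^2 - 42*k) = (k + 2)/(k + 6)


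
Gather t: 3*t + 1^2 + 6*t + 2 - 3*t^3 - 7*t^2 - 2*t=-3*t^3 - 7*t^2 + 7*t + 3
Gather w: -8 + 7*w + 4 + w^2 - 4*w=w^2 + 3*w - 4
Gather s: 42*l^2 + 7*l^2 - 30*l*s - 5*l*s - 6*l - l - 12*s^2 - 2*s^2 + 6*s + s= 49*l^2 - 7*l - 14*s^2 + s*(7 - 35*l)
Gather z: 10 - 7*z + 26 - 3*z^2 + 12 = -3*z^2 - 7*z + 48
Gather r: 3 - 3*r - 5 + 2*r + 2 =-r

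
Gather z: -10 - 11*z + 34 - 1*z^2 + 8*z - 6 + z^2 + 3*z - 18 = 0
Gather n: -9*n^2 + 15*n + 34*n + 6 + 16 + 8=-9*n^2 + 49*n + 30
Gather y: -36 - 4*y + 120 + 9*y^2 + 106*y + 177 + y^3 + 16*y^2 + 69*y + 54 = y^3 + 25*y^2 + 171*y + 315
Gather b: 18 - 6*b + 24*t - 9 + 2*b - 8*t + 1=-4*b + 16*t + 10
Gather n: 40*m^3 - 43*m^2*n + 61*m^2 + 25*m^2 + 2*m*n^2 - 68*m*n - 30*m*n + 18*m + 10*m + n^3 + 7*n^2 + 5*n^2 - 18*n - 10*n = 40*m^3 + 86*m^2 + 28*m + n^3 + n^2*(2*m + 12) + n*(-43*m^2 - 98*m - 28)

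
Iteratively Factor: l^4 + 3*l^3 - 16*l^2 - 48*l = (l - 4)*(l^3 + 7*l^2 + 12*l) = (l - 4)*(l + 3)*(l^2 + 4*l) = (l - 4)*(l + 3)*(l + 4)*(l)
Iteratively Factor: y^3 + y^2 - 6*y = (y - 2)*(y^2 + 3*y) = (y - 2)*(y + 3)*(y)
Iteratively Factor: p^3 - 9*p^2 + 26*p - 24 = (p - 3)*(p^2 - 6*p + 8) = (p - 3)*(p - 2)*(p - 4)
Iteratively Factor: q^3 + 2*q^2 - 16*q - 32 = (q + 4)*(q^2 - 2*q - 8) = (q + 2)*(q + 4)*(q - 4)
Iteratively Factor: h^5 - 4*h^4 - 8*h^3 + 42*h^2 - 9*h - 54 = (h - 3)*(h^4 - h^3 - 11*h^2 + 9*h + 18) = (h - 3)*(h + 3)*(h^3 - 4*h^2 + h + 6) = (h - 3)*(h - 2)*(h + 3)*(h^2 - 2*h - 3) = (h - 3)*(h - 2)*(h + 1)*(h + 3)*(h - 3)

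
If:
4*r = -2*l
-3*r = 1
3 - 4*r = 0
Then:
No Solution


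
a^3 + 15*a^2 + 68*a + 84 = (a + 2)*(a + 6)*(a + 7)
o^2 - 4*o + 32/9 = (o - 8/3)*(o - 4/3)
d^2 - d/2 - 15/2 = (d - 3)*(d + 5/2)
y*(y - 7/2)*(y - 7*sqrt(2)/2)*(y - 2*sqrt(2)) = y^4 - 11*sqrt(2)*y^3/2 - 7*y^3/2 + 14*y^2 + 77*sqrt(2)*y^2/4 - 49*y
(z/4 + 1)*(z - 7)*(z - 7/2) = z^3/4 - 13*z^2/8 - 35*z/8 + 49/2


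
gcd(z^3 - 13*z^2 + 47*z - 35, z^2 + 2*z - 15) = 1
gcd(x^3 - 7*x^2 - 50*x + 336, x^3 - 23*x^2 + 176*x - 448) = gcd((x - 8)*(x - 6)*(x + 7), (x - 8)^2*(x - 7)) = x - 8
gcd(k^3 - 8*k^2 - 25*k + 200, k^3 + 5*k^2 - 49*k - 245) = k + 5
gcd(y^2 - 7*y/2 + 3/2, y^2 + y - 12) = y - 3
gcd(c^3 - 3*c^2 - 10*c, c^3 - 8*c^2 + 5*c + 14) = 1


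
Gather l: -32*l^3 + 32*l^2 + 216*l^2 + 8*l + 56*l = -32*l^3 + 248*l^2 + 64*l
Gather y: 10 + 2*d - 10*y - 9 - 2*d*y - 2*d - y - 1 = y*(-2*d - 11)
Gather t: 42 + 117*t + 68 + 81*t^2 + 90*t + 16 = 81*t^2 + 207*t + 126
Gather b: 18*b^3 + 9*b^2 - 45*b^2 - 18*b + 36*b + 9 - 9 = 18*b^3 - 36*b^2 + 18*b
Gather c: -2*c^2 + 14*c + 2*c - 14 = -2*c^2 + 16*c - 14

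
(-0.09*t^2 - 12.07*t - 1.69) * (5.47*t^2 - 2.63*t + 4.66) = -0.4923*t^4 - 65.7862*t^3 + 22.0804*t^2 - 51.8015*t - 7.8754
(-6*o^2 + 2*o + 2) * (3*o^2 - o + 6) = -18*o^4 + 12*o^3 - 32*o^2 + 10*o + 12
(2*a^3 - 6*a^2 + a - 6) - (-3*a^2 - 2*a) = 2*a^3 - 3*a^2 + 3*a - 6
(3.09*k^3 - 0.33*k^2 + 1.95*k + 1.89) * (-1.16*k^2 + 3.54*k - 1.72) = -3.5844*k^5 + 11.3214*k^4 - 8.745*k^3 + 5.2782*k^2 + 3.3366*k - 3.2508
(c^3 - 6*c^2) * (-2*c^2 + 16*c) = -2*c^5 + 28*c^4 - 96*c^3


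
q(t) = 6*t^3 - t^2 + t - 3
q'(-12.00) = 2617.00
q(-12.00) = -10527.00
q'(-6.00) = 661.00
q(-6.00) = -1341.00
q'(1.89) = 61.52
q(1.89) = 35.83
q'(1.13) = 21.72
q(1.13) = 5.51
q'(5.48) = 530.59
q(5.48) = 959.85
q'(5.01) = 442.78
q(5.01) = 731.42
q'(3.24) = 183.48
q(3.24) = 193.82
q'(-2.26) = 97.46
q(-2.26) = -79.63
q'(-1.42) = 40.14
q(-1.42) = -23.62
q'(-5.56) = 568.56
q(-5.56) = -1070.75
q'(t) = 18*t^2 - 2*t + 1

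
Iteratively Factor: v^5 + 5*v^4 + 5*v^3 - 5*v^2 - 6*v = (v)*(v^4 + 5*v^3 + 5*v^2 - 5*v - 6) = v*(v + 1)*(v^3 + 4*v^2 + v - 6) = v*(v - 1)*(v + 1)*(v^2 + 5*v + 6) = v*(v - 1)*(v + 1)*(v + 3)*(v + 2)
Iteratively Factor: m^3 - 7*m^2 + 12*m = (m - 4)*(m^2 - 3*m) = (m - 4)*(m - 3)*(m)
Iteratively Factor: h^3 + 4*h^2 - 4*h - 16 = (h - 2)*(h^2 + 6*h + 8) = (h - 2)*(h + 2)*(h + 4)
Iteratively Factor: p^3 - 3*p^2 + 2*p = (p - 1)*(p^2 - 2*p) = (p - 2)*(p - 1)*(p)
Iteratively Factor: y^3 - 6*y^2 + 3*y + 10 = (y + 1)*(y^2 - 7*y + 10) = (y - 2)*(y + 1)*(y - 5)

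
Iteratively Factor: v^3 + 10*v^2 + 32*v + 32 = (v + 2)*(v^2 + 8*v + 16) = (v + 2)*(v + 4)*(v + 4)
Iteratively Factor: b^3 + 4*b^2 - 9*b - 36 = (b + 3)*(b^2 + b - 12) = (b + 3)*(b + 4)*(b - 3)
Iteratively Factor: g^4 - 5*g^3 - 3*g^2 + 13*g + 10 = (g - 2)*(g^3 - 3*g^2 - 9*g - 5) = (g - 2)*(g + 1)*(g^2 - 4*g - 5) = (g - 5)*(g - 2)*(g + 1)*(g + 1)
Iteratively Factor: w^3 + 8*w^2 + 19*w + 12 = (w + 1)*(w^2 + 7*w + 12) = (w + 1)*(w + 3)*(w + 4)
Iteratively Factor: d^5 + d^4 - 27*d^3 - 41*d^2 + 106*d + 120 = (d + 3)*(d^4 - 2*d^3 - 21*d^2 + 22*d + 40) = (d - 2)*(d + 3)*(d^3 - 21*d - 20) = (d - 2)*(d + 3)*(d + 4)*(d^2 - 4*d - 5) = (d - 5)*(d - 2)*(d + 3)*(d + 4)*(d + 1)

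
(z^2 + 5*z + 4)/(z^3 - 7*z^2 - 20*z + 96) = (z + 1)/(z^2 - 11*z + 24)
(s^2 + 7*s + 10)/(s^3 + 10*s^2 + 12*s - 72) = (s^2 + 7*s + 10)/(s^3 + 10*s^2 + 12*s - 72)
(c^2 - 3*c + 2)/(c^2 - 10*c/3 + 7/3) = 3*(c - 2)/(3*c - 7)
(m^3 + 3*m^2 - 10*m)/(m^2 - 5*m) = (m^2 + 3*m - 10)/(m - 5)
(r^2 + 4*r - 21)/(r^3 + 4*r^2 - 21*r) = 1/r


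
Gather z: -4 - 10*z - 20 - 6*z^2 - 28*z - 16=-6*z^2 - 38*z - 40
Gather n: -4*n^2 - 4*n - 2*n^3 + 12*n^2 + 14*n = -2*n^3 + 8*n^2 + 10*n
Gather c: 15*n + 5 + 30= 15*n + 35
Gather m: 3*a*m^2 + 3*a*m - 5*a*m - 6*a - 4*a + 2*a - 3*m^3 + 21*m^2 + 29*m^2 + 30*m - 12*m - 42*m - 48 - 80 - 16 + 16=-8*a - 3*m^3 + m^2*(3*a + 50) + m*(-2*a - 24) - 128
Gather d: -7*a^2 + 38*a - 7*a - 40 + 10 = -7*a^2 + 31*a - 30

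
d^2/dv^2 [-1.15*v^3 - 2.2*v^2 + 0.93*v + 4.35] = -6.9*v - 4.4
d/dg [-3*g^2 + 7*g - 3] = 7 - 6*g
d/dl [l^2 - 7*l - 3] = 2*l - 7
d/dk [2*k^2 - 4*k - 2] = 4*k - 4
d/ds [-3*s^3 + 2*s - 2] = 2 - 9*s^2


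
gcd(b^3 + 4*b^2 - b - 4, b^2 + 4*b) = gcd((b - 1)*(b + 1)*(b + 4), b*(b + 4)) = b + 4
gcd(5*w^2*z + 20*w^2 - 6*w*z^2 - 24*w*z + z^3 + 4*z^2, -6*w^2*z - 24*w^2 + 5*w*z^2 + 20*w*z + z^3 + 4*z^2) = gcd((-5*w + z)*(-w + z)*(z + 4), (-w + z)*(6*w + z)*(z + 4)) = -w*z - 4*w + z^2 + 4*z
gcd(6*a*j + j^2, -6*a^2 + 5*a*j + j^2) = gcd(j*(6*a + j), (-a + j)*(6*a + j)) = 6*a + j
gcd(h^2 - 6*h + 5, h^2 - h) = h - 1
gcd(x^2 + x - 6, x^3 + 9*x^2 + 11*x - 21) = x + 3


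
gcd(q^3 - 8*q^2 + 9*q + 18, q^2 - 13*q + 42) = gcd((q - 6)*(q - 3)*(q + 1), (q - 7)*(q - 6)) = q - 6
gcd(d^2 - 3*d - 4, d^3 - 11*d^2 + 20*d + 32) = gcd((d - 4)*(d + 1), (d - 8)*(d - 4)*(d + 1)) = d^2 - 3*d - 4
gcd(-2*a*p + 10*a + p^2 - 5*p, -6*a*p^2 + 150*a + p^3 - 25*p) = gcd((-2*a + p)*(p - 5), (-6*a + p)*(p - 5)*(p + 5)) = p - 5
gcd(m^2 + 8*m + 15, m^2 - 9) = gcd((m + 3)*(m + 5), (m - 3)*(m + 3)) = m + 3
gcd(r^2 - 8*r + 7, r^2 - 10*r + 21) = r - 7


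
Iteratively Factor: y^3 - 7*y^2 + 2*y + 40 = (y - 4)*(y^2 - 3*y - 10) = (y - 4)*(y + 2)*(y - 5)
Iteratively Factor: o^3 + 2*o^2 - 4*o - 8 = (o + 2)*(o^2 - 4) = (o + 2)^2*(o - 2)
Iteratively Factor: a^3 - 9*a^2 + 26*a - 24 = (a - 4)*(a^2 - 5*a + 6) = (a - 4)*(a - 3)*(a - 2)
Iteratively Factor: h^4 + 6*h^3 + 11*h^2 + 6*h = (h + 2)*(h^3 + 4*h^2 + 3*h) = h*(h + 2)*(h^2 + 4*h + 3) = h*(h + 2)*(h + 3)*(h + 1)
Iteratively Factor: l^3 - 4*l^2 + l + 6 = (l + 1)*(l^2 - 5*l + 6) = (l - 2)*(l + 1)*(l - 3)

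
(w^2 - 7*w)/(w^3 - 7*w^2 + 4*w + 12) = w*(w - 7)/(w^3 - 7*w^2 + 4*w + 12)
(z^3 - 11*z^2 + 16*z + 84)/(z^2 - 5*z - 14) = z - 6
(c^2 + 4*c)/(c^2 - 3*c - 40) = c*(c + 4)/(c^2 - 3*c - 40)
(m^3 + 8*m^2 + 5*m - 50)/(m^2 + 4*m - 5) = (m^2 + 3*m - 10)/(m - 1)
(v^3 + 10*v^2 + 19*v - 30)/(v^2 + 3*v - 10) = (v^2 + 5*v - 6)/(v - 2)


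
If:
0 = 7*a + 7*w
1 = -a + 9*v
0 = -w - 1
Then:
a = 1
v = 2/9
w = -1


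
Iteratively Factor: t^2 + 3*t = (t)*(t + 3)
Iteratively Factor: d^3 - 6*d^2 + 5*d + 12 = (d + 1)*(d^2 - 7*d + 12) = (d - 3)*(d + 1)*(d - 4)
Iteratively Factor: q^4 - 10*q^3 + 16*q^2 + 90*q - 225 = (q - 3)*(q^3 - 7*q^2 - 5*q + 75) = (q - 3)*(q + 3)*(q^2 - 10*q + 25) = (q - 5)*(q - 3)*(q + 3)*(q - 5)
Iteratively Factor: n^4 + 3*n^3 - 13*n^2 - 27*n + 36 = (n + 4)*(n^3 - n^2 - 9*n + 9) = (n - 1)*(n + 4)*(n^2 - 9) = (n - 1)*(n + 3)*(n + 4)*(n - 3)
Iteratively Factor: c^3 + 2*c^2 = (c + 2)*(c^2) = c*(c + 2)*(c)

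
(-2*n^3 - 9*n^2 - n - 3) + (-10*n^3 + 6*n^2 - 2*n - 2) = -12*n^3 - 3*n^2 - 3*n - 5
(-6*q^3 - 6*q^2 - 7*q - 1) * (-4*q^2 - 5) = 24*q^5 + 24*q^4 + 58*q^3 + 34*q^2 + 35*q + 5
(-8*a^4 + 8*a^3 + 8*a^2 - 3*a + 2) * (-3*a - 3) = 24*a^5 - 48*a^3 - 15*a^2 + 3*a - 6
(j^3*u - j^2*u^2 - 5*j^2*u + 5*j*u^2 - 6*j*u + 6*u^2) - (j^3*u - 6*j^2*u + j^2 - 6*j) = -j^2*u^2 + j^2*u - j^2 + 5*j*u^2 - 6*j*u + 6*j + 6*u^2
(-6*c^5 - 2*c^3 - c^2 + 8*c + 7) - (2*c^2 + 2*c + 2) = -6*c^5 - 2*c^3 - 3*c^2 + 6*c + 5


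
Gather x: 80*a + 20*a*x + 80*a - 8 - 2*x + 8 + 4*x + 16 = 160*a + x*(20*a + 2) + 16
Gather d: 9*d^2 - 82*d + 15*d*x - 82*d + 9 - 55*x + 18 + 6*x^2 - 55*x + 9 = 9*d^2 + d*(15*x - 164) + 6*x^2 - 110*x + 36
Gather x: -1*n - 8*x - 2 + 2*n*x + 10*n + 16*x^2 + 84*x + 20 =9*n + 16*x^2 + x*(2*n + 76) + 18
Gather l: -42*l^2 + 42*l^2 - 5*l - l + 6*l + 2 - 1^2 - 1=0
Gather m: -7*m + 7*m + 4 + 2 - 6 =0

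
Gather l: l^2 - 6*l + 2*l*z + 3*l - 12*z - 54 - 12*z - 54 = l^2 + l*(2*z - 3) - 24*z - 108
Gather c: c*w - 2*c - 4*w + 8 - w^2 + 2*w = c*(w - 2) - w^2 - 2*w + 8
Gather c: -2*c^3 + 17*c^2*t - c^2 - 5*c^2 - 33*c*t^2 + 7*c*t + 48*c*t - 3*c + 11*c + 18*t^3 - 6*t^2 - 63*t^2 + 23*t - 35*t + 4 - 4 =-2*c^3 + c^2*(17*t - 6) + c*(-33*t^2 + 55*t + 8) + 18*t^3 - 69*t^2 - 12*t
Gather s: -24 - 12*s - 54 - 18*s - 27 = -30*s - 105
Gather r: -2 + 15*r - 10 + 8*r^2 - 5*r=8*r^2 + 10*r - 12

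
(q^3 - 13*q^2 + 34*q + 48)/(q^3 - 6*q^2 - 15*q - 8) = (q - 6)/(q + 1)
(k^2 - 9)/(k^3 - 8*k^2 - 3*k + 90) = (k - 3)/(k^2 - 11*k + 30)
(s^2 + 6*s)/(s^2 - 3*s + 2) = s*(s + 6)/(s^2 - 3*s + 2)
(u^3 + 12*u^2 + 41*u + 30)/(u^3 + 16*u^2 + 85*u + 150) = (u + 1)/(u + 5)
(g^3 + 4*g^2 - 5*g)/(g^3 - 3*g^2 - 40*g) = (g - 1)/(g - 8)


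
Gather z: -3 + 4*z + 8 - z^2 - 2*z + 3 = -z^2 + 2*z + 8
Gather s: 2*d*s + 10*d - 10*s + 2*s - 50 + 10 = 10*d + s*(2*d - 8) - 40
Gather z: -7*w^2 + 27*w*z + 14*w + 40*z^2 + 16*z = -7*w^2 + 14*w + 40*z^2 + z*(27*w + 16)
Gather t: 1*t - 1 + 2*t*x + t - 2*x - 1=t*(2*x + 2) - 2*x - 2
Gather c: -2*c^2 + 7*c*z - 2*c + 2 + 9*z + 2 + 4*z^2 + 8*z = -2*c^2 + c*(7*z - 2) + 4*z^2 + 17*z + 4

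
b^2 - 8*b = b*(b - 8)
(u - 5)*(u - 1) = u^2 - 6*u + 5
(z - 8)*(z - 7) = z^2 - 15*z + 56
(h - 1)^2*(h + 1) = h^3 - h^2 - h + 1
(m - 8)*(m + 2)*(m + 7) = m^3 + m^2 - 58*m - 112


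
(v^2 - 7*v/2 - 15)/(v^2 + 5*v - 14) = (v^2 - 7*v/2 - 15)/(v^2 + 5*v - 14)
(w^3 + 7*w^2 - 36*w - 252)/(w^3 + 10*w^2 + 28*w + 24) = (w^2 + w - 42)/(w^2 + 4*w + 4)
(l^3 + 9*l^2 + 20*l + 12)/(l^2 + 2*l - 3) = (l^3 + 9*l^2 + 20*l + 12)/(l^2 + 2*l - 3)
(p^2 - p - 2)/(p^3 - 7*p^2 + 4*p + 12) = 1/(p - 6)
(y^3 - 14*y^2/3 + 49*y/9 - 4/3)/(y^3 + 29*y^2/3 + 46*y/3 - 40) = (y^2 - 10*y/3 + 1)/(y^2 + 11*y + 30)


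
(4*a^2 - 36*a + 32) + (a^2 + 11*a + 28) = 5*a^2 - 25*a + 60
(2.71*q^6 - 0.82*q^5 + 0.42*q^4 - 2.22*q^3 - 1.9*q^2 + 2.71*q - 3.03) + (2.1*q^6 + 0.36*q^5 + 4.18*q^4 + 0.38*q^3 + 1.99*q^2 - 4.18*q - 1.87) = 4.81*q^6 - 0.46*q^5 + 4.6*q^4 - 1.84*q^3 + 0.0900000000000001*q^2 - 1.47*q - 4.9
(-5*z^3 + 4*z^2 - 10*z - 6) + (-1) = -5*z^3 + 4*z^2 - 10*z - 7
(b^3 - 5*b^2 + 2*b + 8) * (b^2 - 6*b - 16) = b^5 - 11*b^4 + 16*b^3 + 76*b^2 - 80*b - 128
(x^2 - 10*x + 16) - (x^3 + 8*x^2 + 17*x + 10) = -x^3 - 7*x^2 - 27*x + 6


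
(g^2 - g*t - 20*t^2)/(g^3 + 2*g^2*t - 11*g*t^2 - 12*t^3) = (-g + 5*t)/(-g^2 + 2*g*t + 3*t^2)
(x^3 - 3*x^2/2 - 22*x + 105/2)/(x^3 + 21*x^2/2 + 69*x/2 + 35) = (2*x^2 - 13*x + 21)/(2*x^2 + 11*x + 14)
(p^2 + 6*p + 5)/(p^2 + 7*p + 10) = (p + 1)/(p + 2)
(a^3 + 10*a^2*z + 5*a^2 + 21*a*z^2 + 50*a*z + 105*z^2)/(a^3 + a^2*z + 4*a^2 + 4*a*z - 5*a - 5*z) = (a^2 + 10*a*z + 21*z^2)/(a^2 + a*z - a - z)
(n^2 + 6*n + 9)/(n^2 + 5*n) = (n^2 + 6*n + 9)/(n*(n + 5))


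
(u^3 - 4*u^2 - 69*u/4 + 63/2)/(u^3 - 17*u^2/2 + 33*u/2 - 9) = (u + 7/2)/(u - 1)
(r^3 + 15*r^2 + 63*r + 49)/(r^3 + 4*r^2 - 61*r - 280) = (r^2 + 8*r + 7)/(r^2 - 3*r - 40)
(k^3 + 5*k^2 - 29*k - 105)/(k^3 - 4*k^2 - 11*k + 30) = (k + 7)/(k - 2)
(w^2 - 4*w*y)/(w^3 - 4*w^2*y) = 1/w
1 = 1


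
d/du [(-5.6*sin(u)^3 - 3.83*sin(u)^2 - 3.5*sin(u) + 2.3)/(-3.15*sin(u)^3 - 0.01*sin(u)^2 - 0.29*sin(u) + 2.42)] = -(7.105427357601e-15*sin(u)^5 + 12.0085*sin(u)^4 + 18.802*sin(u)^3 + 17.8453*sin(u)^2 + 18.4912*sin(u) + 7.803)*cos(u)/(9.9225*sin(u)^6 + 0.063*sin(u)^5 + 1.8271*sin(u)^4 - 15.2402*sin(u)^3 + 0.0357*sin(u)^2 - 1.4036*sin(u) + 5.8564)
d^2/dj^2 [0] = 0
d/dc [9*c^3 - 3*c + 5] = 27*c^2 - 3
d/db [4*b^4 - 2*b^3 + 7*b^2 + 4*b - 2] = 16*b^3 - 6*b^2 + 14*b + 4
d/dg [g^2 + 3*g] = 2*g + 3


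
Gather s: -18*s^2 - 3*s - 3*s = -18*s^2 - 6*s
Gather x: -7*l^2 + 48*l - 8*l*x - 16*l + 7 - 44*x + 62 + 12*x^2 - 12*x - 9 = -7*l^2 + 32*l + 12*x^2 + x*(-8*l - 56) + 60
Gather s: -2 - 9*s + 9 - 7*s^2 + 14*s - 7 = -7*s^2 + 5*s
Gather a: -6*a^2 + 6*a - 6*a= -6*a^2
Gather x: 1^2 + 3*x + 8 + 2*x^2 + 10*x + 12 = 2*x^2 + 13*x + 21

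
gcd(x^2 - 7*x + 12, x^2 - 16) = x - 4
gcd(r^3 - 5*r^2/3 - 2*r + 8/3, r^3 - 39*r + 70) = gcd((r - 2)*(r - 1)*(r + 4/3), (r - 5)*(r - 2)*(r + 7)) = r - 2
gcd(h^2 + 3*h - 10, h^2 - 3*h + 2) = h - 2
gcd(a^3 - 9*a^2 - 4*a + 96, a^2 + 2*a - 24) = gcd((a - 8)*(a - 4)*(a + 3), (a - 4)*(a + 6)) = a - 4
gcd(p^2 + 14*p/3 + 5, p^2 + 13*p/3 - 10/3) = 1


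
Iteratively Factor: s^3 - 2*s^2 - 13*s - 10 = (s + 1)*(s^2 - 3*s - 10) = (s + 1)*(s + 2)*(s - 5)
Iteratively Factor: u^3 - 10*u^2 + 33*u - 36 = (u - 3)*(u^2 - 7*u + 12) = (u - 4)*(u - 3)*(u - 3)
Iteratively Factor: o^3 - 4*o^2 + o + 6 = (o + 1)*(o^2 - 5*o + 6) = (o - 3)*(o + 1)*(o - 2)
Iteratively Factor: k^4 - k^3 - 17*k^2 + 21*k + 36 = (k - 3)*(k^3 + 2*k^2 - 11*k - 12) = (k - 3)*(k + 4)*(k^2 - 2*k - 3) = (k - 3)*(k + 1)*(k + 4)*(k - 3)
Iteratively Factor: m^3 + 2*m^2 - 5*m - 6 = (m + 3)*(m^2 - m - 2) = (m - 2)*(m + 3)*(m + 1)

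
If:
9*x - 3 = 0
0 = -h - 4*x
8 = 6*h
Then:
No Solution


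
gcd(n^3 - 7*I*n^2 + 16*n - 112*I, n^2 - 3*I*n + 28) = n^2 - 3*I*n + 28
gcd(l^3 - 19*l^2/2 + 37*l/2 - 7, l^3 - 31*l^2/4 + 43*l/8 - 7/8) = l^2 - 15*l/2 + 7/2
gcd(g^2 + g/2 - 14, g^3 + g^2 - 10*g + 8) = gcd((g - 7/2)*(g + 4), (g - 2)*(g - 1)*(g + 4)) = g + 4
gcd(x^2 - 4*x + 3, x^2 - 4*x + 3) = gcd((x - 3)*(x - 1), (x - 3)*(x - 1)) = x^2 - 4*x + 3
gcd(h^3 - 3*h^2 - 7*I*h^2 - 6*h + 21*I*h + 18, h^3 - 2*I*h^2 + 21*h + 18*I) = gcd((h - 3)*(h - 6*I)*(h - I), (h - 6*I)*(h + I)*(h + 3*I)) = h - 6*I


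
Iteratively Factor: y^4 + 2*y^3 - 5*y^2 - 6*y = (y)*(y^3 + 2*y^2 - 5*y - 6) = y*(y + 1)*(y^2 + y - 6) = y*(y - 2)*(y + 1)*(y + 3)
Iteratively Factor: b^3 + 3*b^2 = (b)*(b^2 + 3*b) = b^2*(b + 3)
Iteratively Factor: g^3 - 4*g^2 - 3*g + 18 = (g + 2)*(g^2 - 6*g + 9) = (g - 3)*(g + 2)*(g - 3)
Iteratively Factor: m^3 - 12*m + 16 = (m + 4)*(m^2 - 4*m + 4) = (m - 2)*(m + 4)*(m - 2)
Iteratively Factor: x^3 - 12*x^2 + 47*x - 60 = (x - 5)*(x^2 - 7*x + 12) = (x - 5)*(x - 3)*(x - 4)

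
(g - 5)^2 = g^2 - 10*g + 25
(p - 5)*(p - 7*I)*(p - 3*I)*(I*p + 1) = I*p^4 + 11*p^3 - 5*I*p^3 - 55*p^2 - 31*I*p^2 - 21*p + 155*I*p + 105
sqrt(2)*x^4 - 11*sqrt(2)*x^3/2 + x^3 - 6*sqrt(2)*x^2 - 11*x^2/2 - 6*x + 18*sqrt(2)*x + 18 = (x - 6)*(x - 3/2)*(x + 2)*(sqrt(2)*x + 1)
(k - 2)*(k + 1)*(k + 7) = k^3 + 6*k^2 - 9*k - 14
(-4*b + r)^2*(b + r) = 16*b^3 + 8*b^2*r - 7*b*r^2 + r^3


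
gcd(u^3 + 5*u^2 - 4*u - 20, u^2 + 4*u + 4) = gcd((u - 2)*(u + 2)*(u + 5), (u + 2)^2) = u + 2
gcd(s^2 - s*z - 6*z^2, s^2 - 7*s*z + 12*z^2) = -s + 3*z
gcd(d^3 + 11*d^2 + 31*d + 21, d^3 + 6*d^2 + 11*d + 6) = d^2 + 4*d + 3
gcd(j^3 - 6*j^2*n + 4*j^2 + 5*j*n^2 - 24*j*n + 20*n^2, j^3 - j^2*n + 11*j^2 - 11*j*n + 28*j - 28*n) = j^2 - j*n + 4*j - 4*n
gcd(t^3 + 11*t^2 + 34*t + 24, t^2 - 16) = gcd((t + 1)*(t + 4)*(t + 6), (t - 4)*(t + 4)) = t + 4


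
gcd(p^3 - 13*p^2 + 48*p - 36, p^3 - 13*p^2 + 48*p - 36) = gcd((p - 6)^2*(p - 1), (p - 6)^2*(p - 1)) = p^3 - 13*p^2 + 48*p - 36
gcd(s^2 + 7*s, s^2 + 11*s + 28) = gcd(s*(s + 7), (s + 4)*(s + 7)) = s + 7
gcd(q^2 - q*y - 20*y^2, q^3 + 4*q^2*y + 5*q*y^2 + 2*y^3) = 1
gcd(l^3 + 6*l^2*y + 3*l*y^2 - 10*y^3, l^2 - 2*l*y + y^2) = -l + y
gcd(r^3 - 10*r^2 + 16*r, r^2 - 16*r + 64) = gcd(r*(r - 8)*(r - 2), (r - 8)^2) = r - 8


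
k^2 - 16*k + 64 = (k - 8)^2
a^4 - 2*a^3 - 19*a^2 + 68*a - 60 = (a - 3)*(a - 2)^2*(a + 5)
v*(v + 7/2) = v^2 + 7*v/2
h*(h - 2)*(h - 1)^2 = h^4 - 4*h^3 + 5*h^2 - 2*h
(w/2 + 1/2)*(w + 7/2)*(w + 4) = w^3/2 + 17*w^2/4 + 43*w/4 + 7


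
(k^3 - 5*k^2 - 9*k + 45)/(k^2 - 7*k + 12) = (k^2 - 2*k - 15)/(k - 4)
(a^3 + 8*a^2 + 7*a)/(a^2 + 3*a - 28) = a*(a + 1)/(a - 4)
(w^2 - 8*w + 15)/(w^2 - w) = (w^2 - 8*w + 15)/(w*(w - 1))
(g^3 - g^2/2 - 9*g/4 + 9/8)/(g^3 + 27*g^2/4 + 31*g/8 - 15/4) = (4*g^2 - 9)/(4*g^2 + 29*g + 30)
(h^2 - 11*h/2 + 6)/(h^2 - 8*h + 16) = (h - 3/2)/(h - 4)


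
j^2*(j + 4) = j^3 + 4*j^2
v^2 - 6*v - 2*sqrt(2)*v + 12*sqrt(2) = (v - 6)*(v - 2*sqrt(2))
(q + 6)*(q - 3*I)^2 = q^3 + 6*q^2 - 6*I*q^2 - 9*q - 36*I*q - 54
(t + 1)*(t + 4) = t^2 + 5*t + 4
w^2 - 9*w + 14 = (w - 7)*(w - 2)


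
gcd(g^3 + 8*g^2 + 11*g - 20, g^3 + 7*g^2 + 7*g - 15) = g^2 + 4*g - 5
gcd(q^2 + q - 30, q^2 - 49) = 1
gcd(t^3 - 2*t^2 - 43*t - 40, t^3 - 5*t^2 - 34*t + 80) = t^2 - 3*t - 40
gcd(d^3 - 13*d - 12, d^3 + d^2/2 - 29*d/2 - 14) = d^2 - 3*d - 4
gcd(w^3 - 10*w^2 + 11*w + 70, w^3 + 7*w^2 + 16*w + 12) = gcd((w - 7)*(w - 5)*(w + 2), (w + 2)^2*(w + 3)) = w + 2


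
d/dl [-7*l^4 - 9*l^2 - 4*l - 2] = -28*l^3 - 18*l - 4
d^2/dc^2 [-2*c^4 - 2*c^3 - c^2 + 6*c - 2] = -24*c^2 - 12*c - 2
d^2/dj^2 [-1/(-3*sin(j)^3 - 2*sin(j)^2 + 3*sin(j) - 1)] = (-81*sin(j)^6 - 66*sin(j)^5 + 110*sin(j)^4 + 141*sin(j)^3 - 31*sin(j)^2 - 57*sin(j) + 14)/(-3*sin(j)*cos(j)^2 - 2*cos(j)^2 + 3)^3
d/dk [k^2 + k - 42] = 2*k + 1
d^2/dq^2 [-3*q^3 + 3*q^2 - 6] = 6 - 18*q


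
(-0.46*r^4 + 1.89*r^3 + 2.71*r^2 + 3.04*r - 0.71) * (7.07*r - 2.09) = -3.2522*r^5 + 14.3237*r^4 + 15.2096*r^3 + 15.8289*r^2 - 11.3733*r + 1.4839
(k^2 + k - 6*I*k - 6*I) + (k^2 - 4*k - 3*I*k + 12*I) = 2*k^2 - 3*k - 9*I*k + 6*I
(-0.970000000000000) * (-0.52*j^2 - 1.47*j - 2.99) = 0.5044*j^2 + 1.4259*j + 2.9003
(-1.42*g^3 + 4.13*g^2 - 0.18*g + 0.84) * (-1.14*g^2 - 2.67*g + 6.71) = 1.6188*g^5 - 0.9168*g^4 - 20.3501*g^3 + 27.2353*g^2 - 3.4506*g + 5.6364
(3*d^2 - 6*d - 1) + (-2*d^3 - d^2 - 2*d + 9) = -2*d^3 + 2*d^2 - 8*d + 8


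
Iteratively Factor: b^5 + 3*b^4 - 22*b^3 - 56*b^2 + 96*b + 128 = (b + 4)*(b^4 - b^3 - 18*b^2 + 16*b + 32) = (b + 1)*(b + 4)*(b^3 - 2*b^2 - 16*b + 32) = (b + 1)*(b + 4)^2*(b^2 - 6*b + 8) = (b - 2)*(b + 1)*(b + 4)^2*(b - 4)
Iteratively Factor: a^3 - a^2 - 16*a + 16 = (a + 4)*(a^2 - 5*a + 4) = (a - 1)*(a + 4)*(a - 4)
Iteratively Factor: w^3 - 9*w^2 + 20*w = (w - 5)*(w^2 - 4*w) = w*(w - 5)*(w - 4)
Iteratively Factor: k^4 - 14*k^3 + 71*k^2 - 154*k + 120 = (k - 2)*(k^3 - 12*k^2 + 47*k - 60) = (k - 5)*(k - 2)*(k^2 - 7*k + 12) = (k - 5)*(k - 3)*(k - 2)*(k - 4)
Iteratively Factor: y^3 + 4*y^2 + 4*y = (y + 2)*(y^2 + 2*y) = y*(y + 2)*(y + 2)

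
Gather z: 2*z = 2*z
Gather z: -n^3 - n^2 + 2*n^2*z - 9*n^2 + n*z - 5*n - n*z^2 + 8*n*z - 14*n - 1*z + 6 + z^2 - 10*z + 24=-n^3 - 10*n^2 - 19*n + z^2*(1 - n) + z*(2*n^2 + 9*n - 11) + 30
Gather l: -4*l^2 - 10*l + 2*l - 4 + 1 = -4*l^2 - 8*l - 3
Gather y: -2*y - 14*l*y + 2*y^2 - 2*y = 2*y^2 + y*(-14*l - 4)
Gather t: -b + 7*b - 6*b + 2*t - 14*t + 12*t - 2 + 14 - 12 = 0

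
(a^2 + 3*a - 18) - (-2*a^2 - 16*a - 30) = 3*a^2 + 19*a + 12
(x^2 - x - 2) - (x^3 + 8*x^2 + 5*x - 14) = -x^3 - 7*x^2 - 6*x + 12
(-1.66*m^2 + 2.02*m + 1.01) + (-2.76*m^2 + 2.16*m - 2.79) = -4.42*m^2 + 4.18*m - 1.78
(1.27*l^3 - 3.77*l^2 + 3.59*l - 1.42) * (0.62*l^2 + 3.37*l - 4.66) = 0.7874*l^5 + 1.9425*l^4 - 16.3973*l^3 + 28.7861*l^2 - 21.5148*l + 6.6172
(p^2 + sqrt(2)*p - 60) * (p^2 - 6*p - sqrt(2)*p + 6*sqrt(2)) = p^4 - 6*p^3 - 62*p^2 + 60*sqrt(2)*p + 372*p - 360*sqrt(2)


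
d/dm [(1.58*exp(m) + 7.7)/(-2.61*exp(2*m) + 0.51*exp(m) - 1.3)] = (4.1238*exp(2*m) + 40.194*exp(m) - 5.981)*exp(m)/(6.8121*exp(4*m) - 2.6622*exp(3*m) + 7.0461*exp(2*m) - 1.326*exp(m) + 1.69)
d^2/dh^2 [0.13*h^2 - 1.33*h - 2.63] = 0.260000000000000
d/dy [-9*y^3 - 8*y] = -27*y^2 - 8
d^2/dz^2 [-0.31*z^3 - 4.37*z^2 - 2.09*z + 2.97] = -1.86*z - 8.74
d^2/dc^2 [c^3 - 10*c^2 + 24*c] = 6*c - 20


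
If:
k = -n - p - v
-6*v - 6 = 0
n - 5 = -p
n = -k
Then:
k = -4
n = 4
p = 1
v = -1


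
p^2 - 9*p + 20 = (p - 5)*(p - 4)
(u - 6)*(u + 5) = u^2 - u - 30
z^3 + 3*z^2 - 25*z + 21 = (z - 3)*(z - 1)*(z + 7)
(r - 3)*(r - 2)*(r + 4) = r^3 - r^2 - 14*r + 24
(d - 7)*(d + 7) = d^2 - 49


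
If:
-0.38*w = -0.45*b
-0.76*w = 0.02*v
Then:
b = 0.844444444444444*w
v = -38.0*w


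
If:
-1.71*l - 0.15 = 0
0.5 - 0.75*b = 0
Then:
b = 0.67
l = -0.09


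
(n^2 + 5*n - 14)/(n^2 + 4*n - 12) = (n + 7)/(n + 6)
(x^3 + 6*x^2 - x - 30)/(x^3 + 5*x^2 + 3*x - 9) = (x^2 + 3*x - 10)/(x^2 + 2*x - 3)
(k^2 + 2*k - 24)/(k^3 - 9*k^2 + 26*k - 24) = (k + 6)/(k^2 - 5*k + 6)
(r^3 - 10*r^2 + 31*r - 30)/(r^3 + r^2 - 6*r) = (r^2 - 8*r + 15)/(r*(r + 3))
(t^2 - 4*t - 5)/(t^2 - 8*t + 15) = (t + 1)/(t - 3)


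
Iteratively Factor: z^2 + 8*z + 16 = (z + 4)*(z + 4)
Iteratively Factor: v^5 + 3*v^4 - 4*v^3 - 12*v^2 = (v - 2)*(v^4 + 5*v^3 + 6*v^2) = v*(v - 2)*(v^3 + 5*v^2 + 6*v) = v*(v - 2)*(v + 3)*(v^2 + 2*v) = v^2*(v - 2)*(v + 3)*(v + 2)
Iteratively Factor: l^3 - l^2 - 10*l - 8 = (l + 1)*(l^2 - 2*l - 8) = (l + 1)*(l + 2)*(l - 4)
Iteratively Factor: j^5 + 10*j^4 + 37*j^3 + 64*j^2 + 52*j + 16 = (j + 1)*(j^4 + 9*j^3 + 28*j^2 + 36*j + 16) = (j + 1)*(j + 4)*(j^3 + 5*j^2 + 8*j + 4) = (j + 1)*(j + 2)*(j + 4)*(j^2 + 3*j + 2) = (j + 1)*(j + 2)^2*(j + 4)*(j + 1)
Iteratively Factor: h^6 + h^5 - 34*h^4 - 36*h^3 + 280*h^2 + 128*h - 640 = (h - 5)*(h^5 + 6*h^4 - 4*h^3 - 56*h^2 + 128) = (h - 5)*(h + 4)*(h^4 + 2*h^3 - 12*h^2 - 8*h + 32) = (h - 5)*(h + 4)^2*(h^3 - 2*h^2 - 4*h + 8) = (h - 5)*(h - 2)*(h + 4)^2*(h^2 - 4) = (h - 5)*(h - 2)*(h + 2)*(h + 4)^2*(h - 2)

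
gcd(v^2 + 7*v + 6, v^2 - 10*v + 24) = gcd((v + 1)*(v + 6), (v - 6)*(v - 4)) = 1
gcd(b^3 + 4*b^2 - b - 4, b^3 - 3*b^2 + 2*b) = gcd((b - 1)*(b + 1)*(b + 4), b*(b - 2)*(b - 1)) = b - 1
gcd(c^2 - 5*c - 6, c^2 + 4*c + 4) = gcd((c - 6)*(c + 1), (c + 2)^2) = 1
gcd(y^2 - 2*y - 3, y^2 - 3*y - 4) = y + 1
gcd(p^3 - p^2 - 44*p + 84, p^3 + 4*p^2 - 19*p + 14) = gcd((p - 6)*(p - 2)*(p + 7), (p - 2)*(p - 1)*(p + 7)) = p^2 + 5*p - 14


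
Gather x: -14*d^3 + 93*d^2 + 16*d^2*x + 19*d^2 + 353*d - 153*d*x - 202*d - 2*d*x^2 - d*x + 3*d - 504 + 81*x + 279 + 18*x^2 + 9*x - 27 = -14*d^3 + 112*d^2 + 154*d + x^2*(18 - 2*d) + x*(16*d^2 - 154*d + 90) - 252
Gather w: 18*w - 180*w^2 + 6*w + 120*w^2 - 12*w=-60*w^2 + 12*w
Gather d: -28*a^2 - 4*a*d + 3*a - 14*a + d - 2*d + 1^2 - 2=-28*a^2 - 11*a + d*(-4*a - 1) - 1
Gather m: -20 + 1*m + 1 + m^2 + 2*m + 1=m^2 + 3*m - 18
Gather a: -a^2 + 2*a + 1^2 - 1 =-a^2 + 2*a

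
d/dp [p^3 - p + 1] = 3*p^2 - 1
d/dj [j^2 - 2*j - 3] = 2*j - 2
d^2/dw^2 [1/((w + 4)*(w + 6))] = 2*((w + 4)^2 + (w + 4)*(w + 6) + (w + 6)^2)/((w + 4)^3*(w + 6)^3)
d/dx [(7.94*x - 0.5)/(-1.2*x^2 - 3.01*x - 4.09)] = (9.528*x^2 - 1.2*x - 33.9796)/(1.44*x^4 + 7.224*x^3 + 18.8761*x^2 + 24.6218*x + 16.7281)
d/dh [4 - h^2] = -2*h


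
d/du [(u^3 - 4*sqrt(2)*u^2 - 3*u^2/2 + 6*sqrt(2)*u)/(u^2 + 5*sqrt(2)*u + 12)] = (u^4 + 10*sqrt(2)*u^3 - 27*sqrt(2)*u^2/2 - 4*u^2 - 96*sqrt(2)*u - 36*u + 72*sqrt(2))/(u^4 + 10*sqrt(2)*u^3 + 74*u^2 + 120*sqrt(2)*u + 144)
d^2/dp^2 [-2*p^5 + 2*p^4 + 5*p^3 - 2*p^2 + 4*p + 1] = -40*p^3 + 24*p^2 + 30*p - 4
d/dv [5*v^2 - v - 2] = 10*v - 1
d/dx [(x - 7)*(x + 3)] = 2*x - 4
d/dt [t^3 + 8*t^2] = t*(3*t + 16)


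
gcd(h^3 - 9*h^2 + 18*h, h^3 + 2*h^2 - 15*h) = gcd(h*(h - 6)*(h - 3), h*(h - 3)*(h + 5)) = h^2 - 3*h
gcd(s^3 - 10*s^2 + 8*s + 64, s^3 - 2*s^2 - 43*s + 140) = s - 4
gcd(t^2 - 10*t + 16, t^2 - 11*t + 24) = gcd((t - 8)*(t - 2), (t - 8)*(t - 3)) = t - 8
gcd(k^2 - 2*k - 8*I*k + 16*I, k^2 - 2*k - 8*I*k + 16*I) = k^2 + k*(-2 - 8*I) + 16*I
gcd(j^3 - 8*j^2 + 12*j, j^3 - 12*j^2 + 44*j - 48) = j^2 - 8*j + 12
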